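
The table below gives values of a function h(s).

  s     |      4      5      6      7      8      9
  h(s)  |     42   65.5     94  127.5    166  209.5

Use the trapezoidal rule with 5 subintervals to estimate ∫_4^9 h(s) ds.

578.75

Δs = 1.
T_5 = (1/2)·[42 + 2·65.5 + 2·94 + 2·127.5 + 2·166 + 209.5] = 578.75.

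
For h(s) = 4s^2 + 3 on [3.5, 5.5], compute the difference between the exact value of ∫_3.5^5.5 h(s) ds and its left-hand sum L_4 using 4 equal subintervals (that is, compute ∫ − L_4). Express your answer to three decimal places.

17.667

Exact integral: ∫_3.5^5.5 h(s) ds ≈ 170.66667.
L_4 = 153.
Error ≈ 170.66667 − 153 ≈ 17.667.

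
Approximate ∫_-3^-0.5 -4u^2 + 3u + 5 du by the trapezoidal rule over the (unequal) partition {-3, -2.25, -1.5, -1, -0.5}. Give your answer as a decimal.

-37.1875

Subinterval widths: 0.75, 0.75, 0.5, 0.5.
f(-3) = -40, f(-2.25) = -22, f(-1.5) = -8.5, f(-1) = -2, f(-0.5) = 2.5.
On each subinterval the trapezoid contributes (Δu_i/2)·[f(u_{i-1}) + f(u_i)].
Sum = -37.1875.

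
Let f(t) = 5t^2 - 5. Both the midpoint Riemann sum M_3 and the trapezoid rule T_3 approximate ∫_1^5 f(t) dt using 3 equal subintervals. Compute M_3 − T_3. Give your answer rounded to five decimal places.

M_3 ≈ 183.7037037.
T_3 ≈ 192.5925926.
M_3 − T_3 ≈ -8.88889.

-8.88889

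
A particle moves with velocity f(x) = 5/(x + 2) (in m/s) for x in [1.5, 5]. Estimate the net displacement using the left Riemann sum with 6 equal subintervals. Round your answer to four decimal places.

3.6827

Δx = (5 − 1.5)/6 = 7/12.
Left endpoints: 1.5, 25/12, 8/3, 3.25, 23/6, 53/12.
f(1.5) = 10/7, f(25/12) = 60/49, f(8/3) = 15/14, f(3.25) = 20/21, f(23/6) = 6/7, f(53/12) = 60/77.
Sum = Δx · [f(1.5) + f(25/12) + f(8/3) + ...].
Sum ≈ 3.6827.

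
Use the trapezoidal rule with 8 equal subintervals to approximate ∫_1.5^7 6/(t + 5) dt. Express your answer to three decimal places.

Δt = (7 − 1.5)/8 = 0.6875.
f(1.5) = 12/13, f(2.1875) = 96/115, f(2.875) = 16/21, f(3.5625) = 96/137, f(4.25) = 24/37, f(4.9375) = 32/53, f(5.625) = 48/85, f(6.3125) = 96/181, f(7) = 0.5.
T_8 = (Δt/2)·[f(t_0) + 2f(t_1) + ... + 2f(t_{7}) + f(t_8)].
Sum ≈ 3.683.

3.683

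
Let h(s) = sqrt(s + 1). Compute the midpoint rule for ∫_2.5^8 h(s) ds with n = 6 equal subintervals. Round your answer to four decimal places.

Δs = (8 − 2.5)/6 = 11/12.
Midpoints: 71/24, 3.875, 115/24, 137/24, 6.625, 181/24.
h(71/24) ≈ 1.9896, h(3.875) ≈ 2.2079, h(115/24) ≈ 2.4066, h(137/24) ≈ 2.5900, h(6.625) ≈ 2.7613, h(181/24) ≈ 2.9226.
Sum = Δs · [h(71/24) + h(3.875) + h(115/24) + ...].
Sum ≈ 13.6382.

13.6382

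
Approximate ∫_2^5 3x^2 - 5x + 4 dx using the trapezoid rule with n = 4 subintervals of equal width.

77.34375

Δx = (5 − 2)/4 = 0.75.
f(2) = 6, f(2.75) = 12.9375, f(3.5) = 23.25, f(4.25) = 36.9375, f(5) = 54.
T_4 = (Δx/2)·[f(x_0) + 2f(x_1) + 2f(x_2) + 2f(x_3) + f(x_4)].
Sum = 77.34375.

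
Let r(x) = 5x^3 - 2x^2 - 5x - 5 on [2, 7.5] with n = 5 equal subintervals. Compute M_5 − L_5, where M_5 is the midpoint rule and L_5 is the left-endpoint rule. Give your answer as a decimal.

M_5 = 3462.6315625.
L_5 = 2512.29.
M_5 − L_5 = 950.3415625.

950.3415625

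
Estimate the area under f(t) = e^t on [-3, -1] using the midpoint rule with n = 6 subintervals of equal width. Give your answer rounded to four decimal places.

Δt = (-1 − (-3))/6 = 1/3.
Midpoints: -17/6, -2.5, -13/6, -11/6, -1.5, -7/6.
f(-17/6) ≈ 0.0588, f(-2.5) ≈ 0.0821, f(-13/6) ≈ 0.1146, f(-11/6) ≈ 0.1599, f(-1.5) ≈ 0.2231, f(-7/6) ≈ 0.3114.
Sum = Δt · [f(-17/6) + f(-2.5) + f(-13/6) + ...].
Sum ≈ 0.3166.

0.3166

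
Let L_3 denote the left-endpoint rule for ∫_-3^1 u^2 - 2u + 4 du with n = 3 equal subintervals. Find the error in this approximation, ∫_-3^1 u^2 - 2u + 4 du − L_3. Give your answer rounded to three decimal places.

Exact integral: ∫_-3^1 f(u) du ≈ 33.33333.
L_3 ≈ 45.18519.
Error ≈ 33.33333 − 45.18519 ≈ -11.852.

-11.852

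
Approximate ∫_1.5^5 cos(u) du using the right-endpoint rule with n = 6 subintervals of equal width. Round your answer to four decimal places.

-1.8385

Δu = (5 − 1.5)/6 = 7/12.
Right endpoints: 25/12, 8/3, 3.25, 23/6, 53/12, 5.
f(25/12) ≈ -0.4904, f(8/3) ≈ -0.8893, f(3.25) ≈ -0.9941, f(23/6) ≈ -0.7701, f(53/12) ≈ -0.2914, f(5) ≈ 0.2837.
Sum = Δu · [f(25/12) + f(8/3) + f(3.25) + ...].
Sum ≈ -1.8385.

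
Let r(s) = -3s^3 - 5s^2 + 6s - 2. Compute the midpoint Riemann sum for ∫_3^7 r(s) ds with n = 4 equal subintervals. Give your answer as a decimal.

-2138

Δs = (7 − 3)/4 = 1.
Midpoints: 3.5, 4.5, 5.5, 6.5.
r(3.5) = -170.875, r(4.5) = -349.625, r(5.5) = -619.375, r(6.5) = -998.125.
Sum = Δs · [r(3.5) + r(4.5) + r(5.5) + r(6.5)].
Sum = -2138.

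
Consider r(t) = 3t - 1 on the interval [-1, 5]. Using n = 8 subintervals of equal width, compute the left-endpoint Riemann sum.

Δt = (5 − (-1))/8 = 0.75.
Left endpoints: -1, -0.25, 0.5, 1.25, 2, 2.75, 3.5, 4.25.
r(-1) = -4, r(-0.25) = -1.75, r(0.5) = 0.5, r(1.25) = 2.75, r(2) = 5, r(2.75) = 7.25, r(3.5) = 9.5, r(4.25) = 11.75.
Sum = Δt · [r(-1) + r(-0.25) + r(0.5) + ...].
Sum = 23.25.

23.25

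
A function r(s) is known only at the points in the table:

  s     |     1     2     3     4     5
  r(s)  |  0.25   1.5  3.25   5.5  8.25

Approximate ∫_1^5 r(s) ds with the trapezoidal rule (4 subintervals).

14.5

Δs = 1.
T_4 = (1/2)·[0.25 + 2·1.5 + 2·3.25 + 2·5.5 + 8.25] = 14.5.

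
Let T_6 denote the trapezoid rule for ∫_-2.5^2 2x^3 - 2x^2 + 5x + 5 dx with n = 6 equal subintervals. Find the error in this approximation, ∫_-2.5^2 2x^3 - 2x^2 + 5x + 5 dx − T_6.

Exact integral: ∫_-2.5^2 f(x) dx = -10.40625.
T_6 = -11.8828125.
Error = -10.40625 − (-11.8828125) = 1.4765625.

1.4765625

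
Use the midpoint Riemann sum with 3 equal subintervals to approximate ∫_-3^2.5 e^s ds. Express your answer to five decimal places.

Δs = (2.5 − (-3))/3 = 11/6.
Midpoints: -25/12, -0.25, 19/12.
f(-25/12) ≈ 0.12451, f(-0.25) ≈ 0.77880, f(19/12) ≈ 4.87117.
Sum = Δs · [f(-25/12) + f(-0.25) + f(19/12)].
Sum ≈ 10.58655.

10.58655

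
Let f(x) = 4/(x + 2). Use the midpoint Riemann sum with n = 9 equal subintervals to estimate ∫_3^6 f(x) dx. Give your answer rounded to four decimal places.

Δx = (6 − 3)/9 = 1/3.
Midpoints: 19/6, 3.5, 23/6, 25/6, 4.5, 29/6, 31/6, 5.5, 35/6.
f(19/6) = 24/31, f(3.5) = 8/11, f(23/6) = 24/35, f(25/6) = 24/37, f(4.5) = 8/13, f(29/6) = 24/41, f(31/6) = 24/43, f(5.5) = 8/15, f(35/6) = 24/47.
Sum = Δx · [f(19/6) + f(3.5) + f(23/6) + ...].
Sum ≈ 1.8796.

1.8796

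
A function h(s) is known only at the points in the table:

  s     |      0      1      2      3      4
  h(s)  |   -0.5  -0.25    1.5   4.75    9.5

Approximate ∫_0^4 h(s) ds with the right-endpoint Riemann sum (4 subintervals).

Δs = 1.
Sum = 1·[(-0.25) + 1.5 + 4.75 + 9.5] = 15.5.

15.5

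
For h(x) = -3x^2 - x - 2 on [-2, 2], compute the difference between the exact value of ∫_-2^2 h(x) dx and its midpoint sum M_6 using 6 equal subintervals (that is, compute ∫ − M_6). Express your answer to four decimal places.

-0.4444

Exact integral: ∫_-2^2 h(x) dx = -24.
M_6 ≈ -23.555556.
Error ≈ -24 − (-23.555556) ≈ -0.4444.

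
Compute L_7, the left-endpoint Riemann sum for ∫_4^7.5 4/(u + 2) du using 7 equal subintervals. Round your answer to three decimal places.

1.901

Δu = (7.5 − 4)/7 = 0.5.
Left endpoints: 4, 4.5, 5, 5.5, 6, 6.5, 7.
f(4) = 2/3, f(4.5) = 8/13, f(5) = 4/7, f(5.5) = 8/15, f(6) = 0.5, f(6.5) = 8/17, f(7) = 4/9.
Sum = Δu · [f(4) + f(4.5) + f(5) + ...].
Sum ≈ 1.901.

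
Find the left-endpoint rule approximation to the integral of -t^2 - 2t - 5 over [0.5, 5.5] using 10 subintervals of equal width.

-100.625

Δt = (5.5 − 0.5)/10 = 0.5.
Left endpoints: 0.5, 1, 1.5, 2, 2.5, 3, 3.5, 4, 4.5, 5.
f(0.5) = -6.25, f(1) = -8, f(1.5) = -10.25, f(2) = -13, f(2.5) = -16.25, f(3) = -20, f(3.5) = -24.25, f(4) = -29, f(4.5) = -34.25, f(5) = -40.
Sum = Δt · [f(0.5) + f(1) + f(1.5) + ...].
Sum = -100.625.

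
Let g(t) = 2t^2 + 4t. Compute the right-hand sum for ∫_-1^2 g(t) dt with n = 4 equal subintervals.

Δt = (2 − (-1))/4 = 0.75.
Right endpoints: -0.25, 0.5, 1.25, 2.
g(-0.25) = -0.875, g(0.5) = 2.5, g(1.25) = 8.125, g(2) = 16.
Sum = Δt · [g(-0.25) + g(0.5) + g(1.25) + g(2)].
Sum = 19.3125.

19.3125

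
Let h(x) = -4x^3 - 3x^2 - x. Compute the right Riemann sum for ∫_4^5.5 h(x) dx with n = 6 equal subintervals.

Δx = (5.5 − 4)/6 = 0.25.
Right endpoints: 4.25, 4.5, 4.75, 5, 5.25, 5.5.
h(4.25) = -365.5, h(4.5) = -429.75, h(4.75) = -501.125, h(5) = -580, h(5.25) = -666.75, h(5.5) = -761.75.
Sum = Δx · [h(4.25) + h(4.5) + h(4.75) + ...].
Sum = -826.21875.

-826.21875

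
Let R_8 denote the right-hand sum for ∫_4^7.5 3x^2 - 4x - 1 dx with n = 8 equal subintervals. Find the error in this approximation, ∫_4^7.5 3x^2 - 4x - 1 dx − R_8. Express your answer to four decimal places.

Exact integral: ∫_4^7.5 f(x) dx = 273.875.
R_8 ≈ 297.561523.
Error ≈ 273.875 − 297.561523 ≈ -23.6865.

-23.6865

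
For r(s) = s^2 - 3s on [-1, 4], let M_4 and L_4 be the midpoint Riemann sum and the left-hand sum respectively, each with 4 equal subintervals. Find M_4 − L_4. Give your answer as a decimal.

-1.953125

M_4 = -1.484375.
L_4 = 0.46875.
M_4 − L_4 = -1.953125.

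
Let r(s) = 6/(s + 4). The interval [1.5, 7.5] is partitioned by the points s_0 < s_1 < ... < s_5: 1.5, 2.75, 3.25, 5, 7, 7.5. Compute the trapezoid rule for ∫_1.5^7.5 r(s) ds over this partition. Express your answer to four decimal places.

Subinterval widths: 1.25, 0.5, 1.75, 2, 0.5.
r(1.5) = 12/11, r(2.75) = 8/9, r(3.25) = 24/29, r(5) = 2/3, r(7) = 6/11, r(7.5) = 12/23.
On each subinterval the trapezoid contributes (Δs_i/2)·[r(s_{i-1}) + r(s_i)].
Sum ≈ 4.4529.

4.4529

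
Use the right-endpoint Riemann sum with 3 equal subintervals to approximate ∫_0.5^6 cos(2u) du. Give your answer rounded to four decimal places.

0.6177

Δu = (6 − 0.5)/3 = 11/6.
Right endpoints: 7/3, 25/6, 6.
f(7/3) ≈ -0.0457, f(25/6) ≈ -0.4612, f(6) ≈ 0.8439.
Sum = Δu · [f(7/3) + f(25/6) + f(6)].
Sum ≈ 0.6177.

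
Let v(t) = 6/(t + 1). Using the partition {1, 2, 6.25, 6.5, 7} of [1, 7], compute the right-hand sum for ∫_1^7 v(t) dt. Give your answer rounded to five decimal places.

6.09224

Subinterval widths: 1, 4.25, 0.25, 0.5.
Right endpoints: 2, 6.25, 6.5, 7.
v(2) = 2, v(6.25) = 24/29, v(6.5) = 0.8, v(7) = 0.75.
Sum = Σ Δt_i · v(t_i).
Sum ≈ 6.09224.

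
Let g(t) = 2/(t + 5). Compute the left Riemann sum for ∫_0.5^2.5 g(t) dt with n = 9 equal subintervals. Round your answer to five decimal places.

0.63121

Δt = (2.5 − 0.5)/9 = 2/9.
Left endpoints: 0.5, 13/18, 17/18, 7/6, 25/18, 29/18, 11/6, 37/18, 41/18.
g(0.5) = 4/11, g(13/18) = 36/103, g(17/18) = 36/107, g(7/6) = 12/37, g(25/18) = 36/115, g(29/18) = 36/119, g(11/6) = 12/41, g(37/18) = 36/127, g(41/18) = 36/131.
Sum = Δt · [g(0.5) + g(13/18) + g(17/18) + ...].
Sum ≈ 0.63121.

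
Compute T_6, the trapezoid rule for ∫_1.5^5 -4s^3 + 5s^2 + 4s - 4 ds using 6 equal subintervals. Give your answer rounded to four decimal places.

-392.4780

Δs = (5 − 1.5)/6 = 7/12.
f(1.5) = -0.25, f(25/12) = -2189/216, f(8/3) = -908/27, f(3.25) = -75.5, f(23/6) = -15175/108, f(53/12) = -50419/216, f(5) = -359.
T_6 = (Δs/2)·[f(s_0) + 2f(s_1) + ... + 2f(s_{5}) + f(s_6)].
Sum ≈ -392.4780.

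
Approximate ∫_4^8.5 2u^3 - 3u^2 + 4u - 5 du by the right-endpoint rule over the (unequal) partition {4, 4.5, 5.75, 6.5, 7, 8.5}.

Subinterval widths: 0.5, 1.25, 0.75, 0.5, 1.5.
Right endpoints: 4.5, 5.75, 6.5, 7, 8.5.
f(4.5) = 134.5, f(5.75) = 299.03125, f(6.5) = 443.5, f(7) = 562, f(8.5) = 1040.5.
Sum = Σ Δu_i · f(u_i).
Sum = 2615.4140625.

2615.4140625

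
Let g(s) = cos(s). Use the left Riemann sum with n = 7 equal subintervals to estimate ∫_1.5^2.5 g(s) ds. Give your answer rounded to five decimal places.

Δs = (2.5 − 1.5)/7 = 1/7.
Left endpoints: 1.5, 23/14, 25/14, 27/14, 29/14, 31/14, 33/14.
g(1.5) ≈ 0.07074, g(23/14) ≈ -0.07200, g(25/14) ≈ -0.21327, g(27/14) ≈ -0.35019, g(29/14) ≈ -0.47998, g(31/14) ≈ -0.59999, g(33/14) ≈ -0.70778.
Sum = Δs · [g(1.5) + g(23/14) + g(25/14) + ...].
Sum ≈ -0.33607.

-0.33607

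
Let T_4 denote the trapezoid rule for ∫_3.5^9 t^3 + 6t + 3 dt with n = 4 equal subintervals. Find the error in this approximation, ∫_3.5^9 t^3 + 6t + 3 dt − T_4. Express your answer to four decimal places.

Exact integral: ∫_3.5^9 f(t) dt = 1825.484375.
T_4 ≈ 1857.979492.
Error ≈ 1825.484375 − 1857.979492 ≈ -32.4951.

-32.4951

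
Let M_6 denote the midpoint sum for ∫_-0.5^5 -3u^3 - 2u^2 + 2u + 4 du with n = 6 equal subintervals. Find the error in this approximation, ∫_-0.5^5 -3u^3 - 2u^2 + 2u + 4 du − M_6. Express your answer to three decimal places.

-8.569

Exact integral: ∫_-0.5^5 f(u) du ≈ -505.36979.
M_6 ≈ -496.80071.
Error ≈ -505.36979 − (-496.80071) ≈ -8.569.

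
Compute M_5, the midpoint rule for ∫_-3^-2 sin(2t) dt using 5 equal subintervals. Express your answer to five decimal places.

Δt = (-2 − (-3))/5 = 0.2.
Midpoints: -2.9, -2.7, -2.5, -2.3, -2.1.
f(-2.9) ≈ 0.46460, f(-2.7) ≈ 0.77276, f(-2.5) ≈ 0.95892, f(-2.3) ≈ 0.99369, f(-2.1) ≈ 0.87158.
Sum = Δt · [f(-2.9) + f(-2.7) + f(-2.5) + f(-2.3) + f(-2.1)].
Sum ≈ 0.81231.

0.81231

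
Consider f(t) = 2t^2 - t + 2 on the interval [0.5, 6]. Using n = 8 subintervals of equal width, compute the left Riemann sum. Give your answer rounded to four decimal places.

Δt = (6 − 0.5)/8 = 0.6875.
Left endpoints: 0.5, 1.1875, 1.875, 2.5625, 3.25, 3.9375, 4.625, 5.3125.
f(0.5) = 2, f(1.1875) = 3.6328125, f(1.875) = 7.15625, f(2.5625) = 12.5703125, f(3.25) = 19.875, f(3.9375) = 29.0703125, f(4.625) = 40.15625, f(5.3125) = 53.1328125.
Sum = Δt · [f(0.5) + f(1.1875) + f(1.875) + ...].
Sum ≈ 115.2207.

115.2207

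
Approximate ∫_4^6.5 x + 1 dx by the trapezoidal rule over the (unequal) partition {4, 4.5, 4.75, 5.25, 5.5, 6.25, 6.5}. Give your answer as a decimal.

15.625

Subinterval widths: 0.5, 0.25, 0.5, 0.25, 0.75, 0.25.
f(4) = 5, f(4.5) = 5.5, f(4.75) = 5.75, f(5.25) = 6.25, f(5.5) = 6.5, f(6.25) = 7.25, f(6.5) = 7.5.
On each subinterval the trapezoid contributes (Δx_i/2)·[f(x_{i-1}) + f(x_i)].
Sum = 15.625.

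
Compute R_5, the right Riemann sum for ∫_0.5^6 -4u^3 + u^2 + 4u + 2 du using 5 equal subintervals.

-1626.79

Δu = (6 − 0.5)/5 = 1.1.
Right endpoints: 1.6, 2.7, 3.8, 4.9, 6.
f(1.6) = -5.424, f(2.7) = -58.642, f(3.8) = -187.848, f(4.9) = -424.986, f(6) = -802.
Sum = Δu · [f(1.6) + f(2.7) + f(3.8) + f(4.9) + f(6)].
Sum = -1626.79.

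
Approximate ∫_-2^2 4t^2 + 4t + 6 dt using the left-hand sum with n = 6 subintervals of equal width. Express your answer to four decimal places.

Δt = (2 − (-2))/6 = 2/3.
Left endpoints: -2, -4/3, -2/3, 0, 2/3, 4/3.
f(-2) = 14, f(-4/3) = 70/9, f(-2/3) = 46/9, f(0) = 6, f(2/3) = 94/9, f(4/3) = 166/9.
Sum = Δt · [f(-2) + f(-4/3) + f(-2/3) + ...].
Sum ≈ 41.1852.

41.1852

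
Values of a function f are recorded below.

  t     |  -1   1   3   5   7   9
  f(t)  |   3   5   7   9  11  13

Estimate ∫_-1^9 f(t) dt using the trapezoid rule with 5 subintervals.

Δt = 2.
T_5 = (2/2)·[3 + 2·5 + 2·7 + 2·9 + 2·11 + 13] = 80.

80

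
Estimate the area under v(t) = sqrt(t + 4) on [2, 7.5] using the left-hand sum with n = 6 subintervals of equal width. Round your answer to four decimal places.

15.7654

Δt = (7.5 − 2)/6 = 11/12.
Left endpoints: 2, 35/12, 23/6, 4.75, 17/3, 79/12.
v(2) ≈ 2.4495, v(35/12) ≈ 2.6300, v(23/6) ≈ 2.7988, v(4.75) ≈ 2.9580, v(17/3) ≈ 3.1091, v(79/12) ≈ 3.2532.
Sum = Δt · [v(2) + v(35/12) + v(23/6) + ...].
Sum ≈ 15.7654.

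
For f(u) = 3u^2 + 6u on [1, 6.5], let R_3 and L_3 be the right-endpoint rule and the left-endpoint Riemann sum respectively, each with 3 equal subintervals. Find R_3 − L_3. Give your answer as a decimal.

287.375

R_3 ≈ 550.305556.
L_3 ≈ 262.930556.
R_3 − L_3 = 287.375.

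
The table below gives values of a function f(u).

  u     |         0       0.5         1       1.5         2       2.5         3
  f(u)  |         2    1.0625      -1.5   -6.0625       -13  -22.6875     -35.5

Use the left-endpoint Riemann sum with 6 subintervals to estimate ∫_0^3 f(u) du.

-20.09375

Δu = 0.5.
Sum = 0.5·[2 + 1.0625 + (-1.5) + (-6.0625) + (-13) + (-22.6875)] = -20.09375.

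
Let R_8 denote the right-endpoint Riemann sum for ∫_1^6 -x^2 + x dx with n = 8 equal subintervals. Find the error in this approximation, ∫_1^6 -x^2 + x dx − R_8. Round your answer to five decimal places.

9.70052

Exact integral: ∫_1^6 f(x) dx ≈ -54.1666667.
R_8 = -63.8671875.
Error ≈ -54.1666667 − (-63.8671875) ≈ 9.70052.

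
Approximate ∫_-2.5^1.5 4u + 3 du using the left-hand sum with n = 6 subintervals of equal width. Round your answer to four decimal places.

-1.3333

Δu = (1.5 − (-2.5))/6 = 2/3.
Left endpoints: -2.5, -11/6, -7/6, -0.5, 1/6, 5/6.
f(-2.5) = -7, f(-11/6) = -13/3, f(-7/6) = -5/3, f(-0.5) = 1, f(1/6) = 11/3, f(5/6) = 19/3.
Sum = Δu · [f(-2.5) + f(-11/6) + f(-7/6) + ...].
Sum ≈ -1.3333.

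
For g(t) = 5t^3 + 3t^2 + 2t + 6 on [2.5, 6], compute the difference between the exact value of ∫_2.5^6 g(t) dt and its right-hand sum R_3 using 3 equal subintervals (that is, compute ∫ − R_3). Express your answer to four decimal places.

Exact integral: ∫_2.5^6 g(t) dt = 1822.296875.
R_3 ≈ 2515.868056.
Error ≈ 1822.296875 − 2515.868056 ≈ -693.5712.

-693.5712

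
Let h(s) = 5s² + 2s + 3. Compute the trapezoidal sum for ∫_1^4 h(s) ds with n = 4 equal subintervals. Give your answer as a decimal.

Δs = (4 − 1)/4 = 0.75.
h(1) = 10, h(1.75) = 21.8125, h(2.5) = 39.25, h(3.25) = 62.3125, h(4) = 91.
T_4 = (Δs/2)·[h(s_0) + 2h(s_1) + 2h(s_2) + 2h(s_3) + h(s_4)].
Sum = 130.40625.

130.40625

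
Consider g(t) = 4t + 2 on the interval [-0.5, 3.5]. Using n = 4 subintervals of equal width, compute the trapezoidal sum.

Δt = (3.5 − (-0.5))/4 = 1.
g(-0.5) = 0, g(0.5) = 4, g(1.5) = 8, g(2.5) = 12, g(3.5) = 16.
T_4 = (Δt/2)·[g(t_0) + 2g(t_1) + 2g(t_2) + 2g(t_3) + g(t_4)].
Sum = 32.

32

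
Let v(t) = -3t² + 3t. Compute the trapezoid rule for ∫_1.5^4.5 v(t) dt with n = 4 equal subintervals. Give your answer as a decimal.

Δt = (4.5 − 1.5)/4 = 0.75.
v(1.5) = -2.25, v(2.25) = -8.4375, v(3) = -18, v(3.75) = -30.9375, v(4.5) = -47.25.
T_4 = (Δt/2)·[v(t_0) + 2v(t_1) + 2v(t_2) + 2v(t_3) + v(t_4)].
Sum = -61.59375.

-61.59375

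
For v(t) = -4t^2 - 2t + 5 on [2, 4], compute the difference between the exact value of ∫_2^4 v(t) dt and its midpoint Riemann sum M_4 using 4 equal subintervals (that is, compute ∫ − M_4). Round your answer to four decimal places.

-0.1667

Exact integral: ∫_2^4 v(t) dt ≈ -76.666667.
M_4 = -76.5.
Error ≈ -76.666667 − (-76.5) ≈ -0.1667.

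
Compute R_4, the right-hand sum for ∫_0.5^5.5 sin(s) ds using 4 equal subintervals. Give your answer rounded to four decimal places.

Δs = (5.5 − 0.5)/4 = 1.25.
Right endpoints: 1.75, 3, 4.25, 5.5.
f(1.75) ≈ 0.9840, f(3) ≈ 0.1411, f(4.25) ≈ -0.8950, f(5.5) ≈ -0.7055.
Sum = Δs · [f(1.75) + f(3) + f(4.25) + f(5.5)].
Sum ≈ -0.5943.

-0.5943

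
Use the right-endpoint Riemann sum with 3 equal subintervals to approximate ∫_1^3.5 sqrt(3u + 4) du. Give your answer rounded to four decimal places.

Δu = (3.5 − 1)/3 = 5/6.
Right endpoints: 11/6, 8/3, 3.5.
f(11/6) ≈ 3.0822, f(8/3) ≈ 3.4641, f(3.5) ≈ 3.8079.
Sum = Δu · [f(11/6) + f(8/3) + f(3.5)].
Sum ≈ 8.6285.

8.6285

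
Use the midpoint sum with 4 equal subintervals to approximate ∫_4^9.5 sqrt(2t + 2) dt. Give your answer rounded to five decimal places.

Δt = (9.5 − 4)/4 = 1.375.
Midpoints: 4.6875, 6.0625, 7.4375, 8.8125.
f(4.6875) ≈ 3.37268, f(6.0625) ≈ 3.75832, f(7.4375) ≈ 4.10792, f(8.8125) ≈ 4.43001.
Sum = Δt · [f(4.6875) + f(6.0625) + f(7.4375) + f(8.8125)].
Sum ≈ 21.54479.

21.54479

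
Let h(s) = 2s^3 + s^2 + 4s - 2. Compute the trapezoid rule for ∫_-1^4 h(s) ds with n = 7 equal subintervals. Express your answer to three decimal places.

Δs = (4 − (-1))/7 = 5/7.
h(-1) = -7, h(-2/7) = -1066/343, h(3/7) = 19/343, h(8/7) = 2354/343, h(13/7) = 7439/343, h(18/7) = 16774/343, h(23/7) = 31859/343, h(4) = 158.
T_7 = (Δs/2)·[h(s_0) + 2h(s_1) + ... + 2h(s_{6}) + h(s_7)].
Sum ≈ 173.418.

173.418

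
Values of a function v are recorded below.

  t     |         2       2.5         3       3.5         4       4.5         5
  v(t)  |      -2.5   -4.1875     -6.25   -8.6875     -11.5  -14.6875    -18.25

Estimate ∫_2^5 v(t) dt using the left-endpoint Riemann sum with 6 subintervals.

Δt = 0.5.
Sum = 0.5·[(-2.5) + (-4.1875) + (-6.25) + (-8.6875) + (-11.5) + (-14.6875)] = -23.90625.

-23.90625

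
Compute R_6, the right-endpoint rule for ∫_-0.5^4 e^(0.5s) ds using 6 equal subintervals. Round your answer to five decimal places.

Δs = (4 − (-0.5))/6 = 0.75.
Right endpoints: 0.25, 1, 1.75, 2.5, 3.25, 4.
f(0.25) ≈ 1.13315, f(1) ≈ 1.64872, f(1.75) ≈ 2.39888, f(2.5) ≈ 3.49034, f(3.25) ≈ 5.07842, f(4) ≈ 7.38906.
Sum = Δs · [f(0.25) + f(1) + f(1.75) + ...].
Sum ≈ 15.85392.

15.85392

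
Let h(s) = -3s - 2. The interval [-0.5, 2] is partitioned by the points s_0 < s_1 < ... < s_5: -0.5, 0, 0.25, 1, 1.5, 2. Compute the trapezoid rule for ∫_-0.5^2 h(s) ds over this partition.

Subinterval widths: 0.5, 0.25, 0.75, 0.5, 0.5.
h(-0.5) = -0.5, h(0) = -2, h(0.25) = -2.75, h(1) = -5, h(1.5) = -6.5, h(2) = -8.
On each subinterval the trapezoid contributes (Δs_i/2)·[h(s_{i-1}) + h(s_i)].
Sum = -10.625.

-10.625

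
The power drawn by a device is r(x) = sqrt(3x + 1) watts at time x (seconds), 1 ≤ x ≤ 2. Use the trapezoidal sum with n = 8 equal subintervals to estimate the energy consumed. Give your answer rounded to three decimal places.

2.338

Δx = (2 − 1)/8 = 0.125.
r(1) ≈ 2.000, r(1.125) ≈ 2.092, r(1.25) ≈ 2.179, r(1.375) ≈ 2.264, r(1.5) ≈ 2.345, r(1.625) ≈ 2.424, r(1.75) ≈ 2.500, r(1.875) ≈ 2.574, r(2) ≈ 2.646.
T_8 = (Δx/2)·[r(x_0) + 2r(x_1) + ... + 2r(x_{7}) + r(x_8)].
Sum ≈ 2.338.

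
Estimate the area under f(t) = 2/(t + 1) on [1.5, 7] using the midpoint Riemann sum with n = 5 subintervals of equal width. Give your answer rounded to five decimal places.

Δt = (7 − 1.5)/5 = 1.1.
Midpoints: 2.05, 3.15, 4.25, 5.35, 6.45.
f(2.05) = 40/61, f(3.15) = 40/83, f(4.25) = 8/21, f(5.35) = 40/127, f(6.45) = 40/149.
Sum = Δt · [f(2.05) + f(3.15) + f(4.25) + f(5.35) + f(6.45)].
Sum ≈ 2.31224.

2.31224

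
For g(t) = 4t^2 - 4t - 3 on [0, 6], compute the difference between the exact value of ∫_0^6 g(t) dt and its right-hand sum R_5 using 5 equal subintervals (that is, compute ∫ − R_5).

Exact integral: ∫_0^6 g(t) dt = 198.
R_5 = 275.76.
Error = 198 − 275.76 = -77.76.

-77.76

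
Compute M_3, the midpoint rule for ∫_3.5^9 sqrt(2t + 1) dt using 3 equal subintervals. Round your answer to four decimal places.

Δt = (9 − 3.5)/3 = 11/6.
Midpoints: 53/12, 6.25, 97/12.
f(53/12) ≈ 3.1358, f(6.25) ≈ 3.6742, f(97/12) ≈ 4.1433.
Sum = Δt · [f(53/12) + f(6.25) + f(97/12)].
Sum ≈ 20.0811.

20.0811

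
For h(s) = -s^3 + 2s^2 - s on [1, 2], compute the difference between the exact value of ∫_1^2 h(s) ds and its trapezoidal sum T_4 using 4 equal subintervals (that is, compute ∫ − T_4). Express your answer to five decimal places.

0.02604

Exact integral: ∫_1^2 h(s) ds ≈ -0.5833333.
T_4 = -0.609375.
Error ≈ -0.5833333 − (-0.609375) ≈ 0.02604.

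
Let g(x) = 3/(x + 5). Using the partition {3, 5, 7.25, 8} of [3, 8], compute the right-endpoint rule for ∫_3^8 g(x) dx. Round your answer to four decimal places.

Subinterval widths: 2, 2.25, 0.75.
Right endpoints: 5, 7.25, 8.
g(5) = 0.3, g(7.25) = 12/49, g(8) = 3/13.
Sum = Σ Δx_i · g(x_i).
Sum ≈ 1.3241.

1.3241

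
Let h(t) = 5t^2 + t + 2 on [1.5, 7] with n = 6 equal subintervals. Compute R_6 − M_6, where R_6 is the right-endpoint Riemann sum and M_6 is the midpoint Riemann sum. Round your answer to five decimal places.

115.43316

R_6 ≈ 713.9241898.
M_6 ≈ 598.4910301.
R_6 − M_6 ≈ 115.43316.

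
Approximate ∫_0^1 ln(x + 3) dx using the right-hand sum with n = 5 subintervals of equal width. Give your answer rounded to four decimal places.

Δx = (1 − 0)/5 = 0.2.
Right endpoints: 0.2, 0.4, 0.6, 0.8, 1.
f(0.2) ≈ 1.1632, f(0.4) ≈ 1.2238, f(0.6) ≈ 1.2809, f(0.8) ≈ 1.3350, f(1) ≈ 1.3863.
Sum = Δx · [f(0.2) + f(0.4) + f(0.6) + f(0.8) + f(1)].
Sum ≈ 1.2778.

1.2778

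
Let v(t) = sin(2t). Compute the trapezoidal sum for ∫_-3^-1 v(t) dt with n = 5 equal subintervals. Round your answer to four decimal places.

0.6511

Δt = (-1 − (-3))/5 = 0.4.
v(-3) ≈ 0.2794, v(-2.6) ≈ 0.8835, v(-2.2) ≈ 0.9516, v(-1.8) ≈ 0.4425, v(-1.4) ≈ -0.3350, v(-1) ≈ -0.9093.
T_5 = (Δt/2)·[v(t_0) + 2v(t_1) + ... + 2v(t_{4}) + v(t_5)].
Sum ≈ 0.6511.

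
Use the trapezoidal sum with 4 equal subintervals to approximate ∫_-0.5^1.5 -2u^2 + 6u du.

Δu = (1.5 − (-0.5))/4 = 0.5.
f(-0.5) = -3.5, f(0) = 0, f(0.5) = 2.5, f(1) = 4, f(1.5) = 4.5.
T_4 = (Δu/2)·[f(u_0) + 2f(u_1) + 2f(u_2) + 2f(u_3) + f(u_4)].
Sum = 3.5.

3.5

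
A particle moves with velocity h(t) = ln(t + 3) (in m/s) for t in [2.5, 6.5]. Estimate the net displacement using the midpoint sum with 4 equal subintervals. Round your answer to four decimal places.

Δt = (6.5 − 2.5)/4 = 1.
Midpoints: 3, 4, 5, 6.
h(3) ≈ 1.7918, h(4) ≈ 1.9459, h(5) ≈ 2.0794, h(6) ≈ 2.1972.
Sum = Δt · [h(3) + h(4) + h(5) + h(6)].
Sum ≈ 8.0143.

8.0143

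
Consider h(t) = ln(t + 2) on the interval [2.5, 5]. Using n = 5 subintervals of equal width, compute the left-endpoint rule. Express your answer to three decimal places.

4.241

Δt = (5 − 2.5)/5 = 0.5.
Left endpoints: 2.5, 3, 3.5, 4, 4.5.
h(2.5) ≈ 1.504, h(3) ≈ 1.609, h(3.5) ≈ 1.705, h(4) ≈ 1.792, h(4.5) ≈ 1.872.
Sum = Δt · [h(2.5) + h(3) + h(3.5) + h(4) + h(4.5)].
Sum ≈ 4.241.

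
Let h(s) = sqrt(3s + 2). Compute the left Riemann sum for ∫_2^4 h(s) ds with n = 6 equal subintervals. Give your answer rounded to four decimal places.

Δs = (4 − 2)/6 = 1/3.
Left endpoints: 2, 7/3, 8/3, 3, 10/3, 11/3.
h(2) ≈ 2.8284, h(7/3) ≈ 3.0000, h(8/3) ≈ 3.1623, h(3) ≈ 3.3166, h(10/3) ≈ 3.4641, h(11/3) ≈ 3.6056.
Sum = Δs · [h(2) + h(7/3) + h(8/3) + ...].
Sum ≈ 6.4590.

6.4590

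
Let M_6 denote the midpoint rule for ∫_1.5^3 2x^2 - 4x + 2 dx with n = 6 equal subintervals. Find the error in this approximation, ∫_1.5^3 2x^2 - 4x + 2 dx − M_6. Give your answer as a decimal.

0.015625

Exact integral: ∫_1.5^3 f(x) dx = 5.25.
M_6 = 5.234375.
Error = 5.25 − 5.234375 = 0.015625.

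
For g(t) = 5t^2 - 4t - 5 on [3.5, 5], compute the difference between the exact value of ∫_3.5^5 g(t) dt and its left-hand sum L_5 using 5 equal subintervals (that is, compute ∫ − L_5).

Exact integral: ∫_3.5^5 g(t) dt = 103.875.
L_5 = 95.325.
Error = 103.875 − 95.325 = 8.55.

8.55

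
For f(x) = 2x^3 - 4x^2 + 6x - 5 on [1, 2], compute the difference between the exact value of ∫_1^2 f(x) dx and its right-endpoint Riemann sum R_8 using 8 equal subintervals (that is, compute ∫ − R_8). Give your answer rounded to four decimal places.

Exact integral: ∫_1^2 f(x) dx ≈ 2.166667.
R_8 = 2.6796875.
Error ≈ 2.166667 − 2.6796875 ≈ -0.5130.

-0.5130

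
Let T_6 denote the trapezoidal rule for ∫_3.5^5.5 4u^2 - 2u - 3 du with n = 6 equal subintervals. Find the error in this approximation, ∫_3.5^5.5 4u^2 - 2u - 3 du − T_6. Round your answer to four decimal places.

Exact integral: ∫_3.5^5.5 f(u) du ≈ 140.666667.
T_6 ≈ 140.814815.
Error ≈ 140.666667 − 140.814815 ≈ -0.1481.

-0.1481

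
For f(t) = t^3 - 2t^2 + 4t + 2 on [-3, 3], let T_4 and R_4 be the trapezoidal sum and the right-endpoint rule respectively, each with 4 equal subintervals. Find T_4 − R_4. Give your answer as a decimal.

T_4 = -28.5.
R_4 = 30.
T_4 − R_4 = -58.5.

-58.5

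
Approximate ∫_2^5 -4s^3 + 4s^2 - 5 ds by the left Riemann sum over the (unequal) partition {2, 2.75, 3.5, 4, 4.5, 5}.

-365.703125

Subinterval widths: 0.75, 0.75, 0.5, 0.5, 0.5.
Left endpoints: 2, 2.75, 3.5, 4, 4.5.
f(2) = -21, f(2.75) = -57.9375, f(3.5) = -127.5, f(4) = -197, f(4.5) = -288.5.
Sum = Σ Δs_i · f(s_i).
Sum = -365.703125.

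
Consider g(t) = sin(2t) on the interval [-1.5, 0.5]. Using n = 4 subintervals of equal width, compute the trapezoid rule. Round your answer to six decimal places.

-0.700296

Δt = (0.5 − (-1.5))/4 = 0.5.
g(-1.5) ≈ -0.141120, g(-1) ≈ -0.909297, g(-0.5) ≈ -0.841471, g(0) ≈ 0.000000, g(0.5) ≈ 0.841471.
T_4 = (Δt/2)·[g(t_0) + 2g(t_1) + 2g(t_2) + 2g(t_3) + g(t_4)].
Sum ≈ -0.700296.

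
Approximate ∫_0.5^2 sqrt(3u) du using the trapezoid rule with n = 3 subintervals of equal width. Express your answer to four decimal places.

2.8452

Δu = (2 − 0.5)/3 = 0.5.
f(0.5) ≈ 1.2247, f(1) ≈ 1.7321, f(1.5) ≈ 2.1213, f(2) ≈ 2.4495.
T_3 = (Δu/2)·[f(u_0) + 2f(u_1) + 2f(u_2) + f(u_3)].
Sum ≈ 2.8452.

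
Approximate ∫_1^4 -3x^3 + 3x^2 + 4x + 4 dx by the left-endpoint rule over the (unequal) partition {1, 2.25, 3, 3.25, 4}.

Subinterval widths: 1.25, 0.75, 0.25, 0.75.
Left endpoints: 1, 2.25, 3, 3.25.
f(1) = 8, f(2.25) = -5.984375, f(3) = -38, f(3.25) = -54.296875.
Sum = Σ Δx_i · f(x_i).
Sum = -44.7109375.

-44.7109375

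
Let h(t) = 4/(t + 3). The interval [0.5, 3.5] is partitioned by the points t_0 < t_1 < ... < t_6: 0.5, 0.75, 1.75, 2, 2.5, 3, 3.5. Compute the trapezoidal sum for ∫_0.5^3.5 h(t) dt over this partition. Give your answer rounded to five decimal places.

2.48666

Subinterval widths: 0.25, 1, 0.25, 0.5, 0.5, 0.5.
h(0.5) = 8/7, h(0.75) = 16/15, h(1.75) = 16/19, h(2) = 0.8, h(2.5) = 8/11, h(3) = 2/3, h(3.5) = 8/13.
On each subinterval the trapezoid contributes (Δt_i/2)·[h(t_{i-1}) + h(t_i)].
Sum ≈ 2.48666.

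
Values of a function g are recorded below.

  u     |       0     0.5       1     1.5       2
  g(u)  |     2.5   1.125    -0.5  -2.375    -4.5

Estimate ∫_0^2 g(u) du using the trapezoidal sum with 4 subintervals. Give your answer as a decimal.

Δu = 0.5.
T_4 = (0.5/2)·[2.5 + 2·1.125 + 2·(-0.5) + 2·(-2.375) + (-4.5)] = -1.375.

-1.375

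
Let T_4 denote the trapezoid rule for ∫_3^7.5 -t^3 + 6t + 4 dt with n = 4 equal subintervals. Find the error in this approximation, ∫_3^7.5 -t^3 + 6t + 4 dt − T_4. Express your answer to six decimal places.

14.950195

Exact integral: ∫_3^7.5 f(t) dt = -611.015625.
T_4 ≈ -625.96582031.
Error ≈ -611.015625 − (-625.96582031) ≈ 14.950195.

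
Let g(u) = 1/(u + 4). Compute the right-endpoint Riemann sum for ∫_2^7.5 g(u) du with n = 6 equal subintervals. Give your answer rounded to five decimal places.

Δu = (7.5 − 2)/6 = 11/12.
Right endpoints: 35/12, 23/6, 4.75, 17/3, 79/12, 7.5.
g(35/12) = 12/83, g(23/6) = 6/47, g(4.75) = 4/35, g(17/3) = 3/29, g(79/12) = 12/127, g(7.5) = 2/23.
Sum = Δu · [g(35/12) + g(23/6) + g(4.75) + ...].
Sum ≈ 0.61547.

0.61547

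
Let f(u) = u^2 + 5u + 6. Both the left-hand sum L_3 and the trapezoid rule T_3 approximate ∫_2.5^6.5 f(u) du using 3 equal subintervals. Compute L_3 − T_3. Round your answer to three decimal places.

-37.333

L_3 ≈ 164.18519.
T_3 ≈ 201.51852.
L_3 − T_3 ≈ -37.333.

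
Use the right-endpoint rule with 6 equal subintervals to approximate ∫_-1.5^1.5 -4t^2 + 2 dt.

-3.5

Δt = (1.5 − (-1.5))/6 = 0.5.
Right endpoints: -1, -0.5, 0, 0.5, 1, 1.5.
f(-1) = -2, f(-0.5) = 1, f(0) = 2, f(0.5) = 1, f(1) = -2, f(1.5) = -7.
Sum = Δt · [f(-1) + f(-0.5) + f(0) + ...].
Sum = -3.5.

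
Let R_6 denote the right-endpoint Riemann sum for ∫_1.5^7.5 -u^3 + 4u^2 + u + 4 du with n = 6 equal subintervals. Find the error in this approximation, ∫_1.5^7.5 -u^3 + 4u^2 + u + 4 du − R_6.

Exact integral: ∫_1.5^7.5 f(u) du = -180.75.
R_6 = -288.5.
Error = -180.75 − (-288.5) = 107.75.

107.75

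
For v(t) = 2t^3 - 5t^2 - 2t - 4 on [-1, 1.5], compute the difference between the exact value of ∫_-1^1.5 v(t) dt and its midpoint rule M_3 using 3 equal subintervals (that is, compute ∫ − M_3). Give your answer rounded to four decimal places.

-0.5064

Exact integral: ∫_-1^1.5 v(t) dt ≈ -16.510417.
M_3 ≈ -16.004051.
Error ≈ -16.510417 − (-16.004051) ≈ -0.5064.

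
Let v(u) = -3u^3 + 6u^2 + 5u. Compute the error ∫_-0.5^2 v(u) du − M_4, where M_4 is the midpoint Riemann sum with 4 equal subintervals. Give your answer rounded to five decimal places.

Exact integral: ∫_-0.5^2 v(u) du = 13.671875.
M_4 ≈ 13.7329102.
Error ≈ 13.671875 − 13.7329102 ≈ -0.06104.

-0.06104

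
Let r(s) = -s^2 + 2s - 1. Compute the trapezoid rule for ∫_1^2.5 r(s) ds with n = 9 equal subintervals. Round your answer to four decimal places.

-1.1319

Δs = (2.5 − 1)/9 = 1/6.
r(1) = 0, r(7/6) = -1/36, r(4/3) = -1/9, r(1.5) = -0.25, r(5/3) = -4/9, r(11/6) = -25/36, r(2) = -1, r(13/6) = -49/36, r(7/3) = -16/9, r(2.5) = -2.25.
T_9 = (Δs/2)·[r(s_0) + 2r(s_1) + ... + 2r(s_{8}) + r(s_9)].
Sum ≈ -1.1319.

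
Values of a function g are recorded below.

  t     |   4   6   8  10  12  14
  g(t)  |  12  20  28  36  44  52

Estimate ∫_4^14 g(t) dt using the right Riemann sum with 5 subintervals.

360

Δt = 2.
Sum = 2·[20 + 28 + 36 + 44 + 52] = 360.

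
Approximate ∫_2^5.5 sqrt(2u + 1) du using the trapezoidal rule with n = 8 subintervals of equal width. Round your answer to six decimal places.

10.127100

Δu = (5.5 − 2)/8 = 0.4375.
f(2) ≈ 2.236068, f(2.4375) ≈ 2.423840, f(2.875) ≈ 2.598076, f(3.3125) ≈ 2.761340, f(3.75) ≈ 2.915476, f(4.1875) ≈ 3.061862, f(4.625) ≈ 3.201562, f(5.0625) ≈ 3.335416, f(5.5) ≈ 3.464102.
T_8 = (Δu/2)·[f(u_0) + 2f(u_1) + ... + 2f(u_{7}) + f(u_8)].
Sum ≈ 10.127100.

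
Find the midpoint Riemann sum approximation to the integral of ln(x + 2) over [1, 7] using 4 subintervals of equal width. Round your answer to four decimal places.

Δx = (7 − 1)/4 = 1.5.
Midpoints: 1.75, 3.25, 4.75, 6.25.
f(1.75) ≈ 1.3218, f(3.25) ≈ 1.6582, f(4.75) ≈ 1.9095, f(6.25) ≈ 2.1102.
Sum = Δx · [f(1.75) + f(3.25) + f(4.75) + f(6.25)].
Sum ≈ 10.4996.

10.4996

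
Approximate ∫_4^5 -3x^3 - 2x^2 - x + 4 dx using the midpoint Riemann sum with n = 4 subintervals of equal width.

-317.6953125

Δx = (5 − 4)/4 = 0.25.
Midpoints: 4.125, 4.375, 4.625, 4.875.
f(4.125) = -125299/512, f(4.375) = -148417/512, f(4.625) = -174183/512, f(4.875) = -202741/512.
Sum = Δx · [f(4.125) + f(4.375) + f(4.625) + f(4.875)].
Sum = -317.6953125.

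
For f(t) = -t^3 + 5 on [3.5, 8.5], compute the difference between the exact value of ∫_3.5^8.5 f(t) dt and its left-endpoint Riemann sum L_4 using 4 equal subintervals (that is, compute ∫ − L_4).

-333.59375

Exact integral: ∫_3.5^8.5 f(t) dt = -1242.5.
L_4 = -908.90625.
Error = -1242.5 − (-908.90625) = -333.59375.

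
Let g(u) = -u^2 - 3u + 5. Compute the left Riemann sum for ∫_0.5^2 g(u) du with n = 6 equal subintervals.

Δu = (2 − 0.5)/6 = 0.25.
Left endpoints: 0.5, 0.75, 1, 1.25, 1.5, 1.75.
g(0.5) = 3.25, g(0.75) = 2.1875, g(1) = 1, g(1.25) = -0.3125, g(1.5) = -1.75, g(1.75) = -3.3125.
Sum = Δu · [g(0.5) + g(0.75) + g(1) + ...].
Sum = 0.265625.

0.265625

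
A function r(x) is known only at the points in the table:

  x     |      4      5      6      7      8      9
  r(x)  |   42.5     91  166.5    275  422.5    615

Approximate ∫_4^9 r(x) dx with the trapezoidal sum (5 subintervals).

Δx = 1.
T_5 = (1/2)·[42.5 + 2·91 + 2·166.5 + 2·275 + 2·422.5 + 615] = 1283.75.

1283.75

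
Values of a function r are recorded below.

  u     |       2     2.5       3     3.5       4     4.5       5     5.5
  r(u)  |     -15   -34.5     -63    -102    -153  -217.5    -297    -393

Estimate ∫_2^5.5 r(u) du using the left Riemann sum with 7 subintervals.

Δu = 0.5.
Sum = 0.5·[(-15) + (-34.5) + (-63) + (-102) + (-153) + (-217.5) + (-297)] = -441.

-441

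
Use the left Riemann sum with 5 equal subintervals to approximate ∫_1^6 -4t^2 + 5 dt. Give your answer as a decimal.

-195

Δt = (6 − 1)/5 = 1.
Left endpoints: 1, 2, 3, 4, 5.
f(1) = 1, f(2) = -11, f(3) = -31, f(4) = -59, f(5) = -95.
Sum = Δt · [f(1) + f(2) + f(3) + f(4) + f(5)].
Sum = -195.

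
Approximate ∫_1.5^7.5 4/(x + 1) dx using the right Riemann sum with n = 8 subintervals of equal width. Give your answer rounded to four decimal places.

Δx = (7.5 − 1.5)/8 = 0.75.
Right endpoints: 2.25, 3, 3.75, 4.5, 5.25, 6, 6.75, 7.5.
f(2.25) = 16/13, f(3) = 1, f(3.75) = 16/19, f(4.5) = 8/11, f(5.25) = 0.64, f(6) = 4/7, f(6.75) = 16/31, f(7.5) = 8/17.
Sum = Δx · [f(2.25) + f(3) + f(3.75) + ...].
Sum ≈ 4.4987.

4.4987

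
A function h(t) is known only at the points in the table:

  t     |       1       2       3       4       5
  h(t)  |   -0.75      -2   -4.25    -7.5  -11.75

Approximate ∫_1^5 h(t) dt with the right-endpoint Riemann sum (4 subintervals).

-25.5

Δt = 1.
Sum = 1·[(-2) + (-4.25) + (-7.5) + (-11.75)] = -25.5.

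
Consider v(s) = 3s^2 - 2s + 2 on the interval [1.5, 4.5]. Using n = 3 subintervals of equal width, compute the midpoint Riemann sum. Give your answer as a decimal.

Δs = (4.5 − 1.5)/3 = 1.
Midpoints: 2, 3, 4.
v(2) = 10, v(3) = 23, v(4) = 42.
Sum = Δs · [v(2) + v(3) + v(4)].
Sum = 75.

75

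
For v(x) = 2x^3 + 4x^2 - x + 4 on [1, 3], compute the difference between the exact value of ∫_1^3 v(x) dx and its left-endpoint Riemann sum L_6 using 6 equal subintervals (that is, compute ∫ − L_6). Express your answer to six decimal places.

13.074074

Exact integral: ∫_1^3 v(x) dx ≈ 78.66666667.
L_6 ≈ 65.59259259.
Error ≈ 78.66666667 − 65.59259259 ≈ 13.074074.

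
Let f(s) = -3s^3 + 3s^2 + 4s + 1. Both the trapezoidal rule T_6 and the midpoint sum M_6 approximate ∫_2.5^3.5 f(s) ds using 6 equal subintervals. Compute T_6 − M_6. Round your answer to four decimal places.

-0.1667

T_6 ≈ -43.111111.
M_6 ≈ -42.944444.
T_6 − M_6 ≈ -0.1667.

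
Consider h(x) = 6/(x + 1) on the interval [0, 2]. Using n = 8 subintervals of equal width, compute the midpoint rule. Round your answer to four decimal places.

6.5779

Δx = (2 − 0)/8 = 0.25.
Midpoints: 0.125, 0.375, 0.625, 0.875, 1.125, 1.375, 1.625, 1.875.
h(0.125) = 16/3, h(0.375) = 48/11, h(0.625) = 48/13, h(0.875) = 3.2, h(1.125) = 48/17, h(1.375) = 48/19, h(1.625) = 16/7, h(1.875) = 48/23.
Sum = Δx · [h(0.125) + h(0.375) + h(0.625) + ...].
Sum ≈ 6.5779.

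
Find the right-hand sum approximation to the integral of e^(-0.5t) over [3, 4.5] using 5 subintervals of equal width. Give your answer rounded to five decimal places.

0.21824

Δt = (4.5 − 3)/5 = 0.3.
Right endpoints: 3.3, 3.6, 3.9, 4.2, 4.5.
f(3.3) ≈ 0.19205, f(3.6) ≈ 0.16530, f(3.9) ≈ 0.14227, f(4.2) ≈ 0.12246, f(4.5) ≈ 0.10540.
Sum = Δt · [f(3.3) + f(3.6) + f(3.9) + f(4.2) + f(4.5)].
Sum ≈ 0.21824.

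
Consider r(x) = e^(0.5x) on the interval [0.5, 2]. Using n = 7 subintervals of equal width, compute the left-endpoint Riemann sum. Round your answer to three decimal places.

2.718

Δx = (2 − 0.5)/7 = 3/14.
Left endpoints: 0.5, 5/7, 13/14, 8/7, 19/14, 11/7, 25/14.
r(0.5) ≈ 1.284, r(5/7) ≈ 1.429, r(13/14) ≈ 1.591, r(8/7) ≈ 1.771, r(19/14) ≈ 1.971, r(11/7) ≈ 2.194, r(25/14) ≈ 2.442.
Sum = Δx · [r(0.5) + r(5/7) + r(13/14) + ...].
Sum ≈ 2.718.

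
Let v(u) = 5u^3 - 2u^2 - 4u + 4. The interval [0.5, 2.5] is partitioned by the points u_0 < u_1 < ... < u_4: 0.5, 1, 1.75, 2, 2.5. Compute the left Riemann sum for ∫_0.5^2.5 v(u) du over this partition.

21.73046875

Subinterval widths: 0.5, 0.75, 0.25, 0.5.
Left endpoints: 0.5, 1, 1.75, 2.
v(0.5) = 2.125, v(1) = 3, v(1.75) = 17.671875, v(2) = 28.
Sum = Σ Δu_i · v(u_i).
Sum = 21.73046875.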